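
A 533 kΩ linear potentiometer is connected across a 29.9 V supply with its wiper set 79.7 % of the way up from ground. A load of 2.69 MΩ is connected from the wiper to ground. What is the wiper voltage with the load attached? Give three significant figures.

The wiper splits the pot into (1−α)R = 108.2 kΩ above and αR = 424.8 kΩ below.
Lower section ‖ load = 366.9 kΩ.
V_wiper = 29.9 × 366.9/(108.2 + 366.9) = 23.1 V.

V ≈ 23.1 V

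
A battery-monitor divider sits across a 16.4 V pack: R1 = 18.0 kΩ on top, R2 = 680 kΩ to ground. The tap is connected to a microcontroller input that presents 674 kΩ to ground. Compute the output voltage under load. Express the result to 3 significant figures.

V_out ≈ 15.6 V

The load sits in parallel with R2: R2‖R_L = (680 × 674) / (680 + 674) = 338.5 kΩ.
V_out = 16.4 × 338.5 / (18.0 + 338.5) = 16.4 × 338.5/356.5 = 15.6 V.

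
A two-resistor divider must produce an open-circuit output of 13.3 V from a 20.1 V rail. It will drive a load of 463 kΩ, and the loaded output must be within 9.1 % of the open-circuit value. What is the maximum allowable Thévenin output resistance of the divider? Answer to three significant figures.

R_th ≤ 46.4 kΩ

Loading drop = R_th/(R_th + R_L) ≤ 0.0910, so R_th ≤ R_L · ε/(1−ε) = 463 kΩ × 0.0910/0.9090 = 46.4 kΩ.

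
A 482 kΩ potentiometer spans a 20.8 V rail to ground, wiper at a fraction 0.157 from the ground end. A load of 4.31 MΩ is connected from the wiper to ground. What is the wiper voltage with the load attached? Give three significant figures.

V ≈ 3.22 V

The wiper splits the pot into (1−α)R = 406.3 kΩ above and αR = 75.67 kΩ below.
Lower section ‖ load = 74.37 kΩ.
V_wiper = 20.8 × 74.37/(406.3 + 74.37) = 3.22 V.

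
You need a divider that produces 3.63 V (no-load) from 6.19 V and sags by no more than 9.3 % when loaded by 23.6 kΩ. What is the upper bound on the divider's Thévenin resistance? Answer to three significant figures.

R_th ≤ 2.42 kΩ

Loading drop = R_th/(R_th + R_L) ≤ 0.0930, so R_th ≤ R_L · ε/(1−ε) = 23.6 kΩ × 0.0930/0.9070 = 2.42 kΩ.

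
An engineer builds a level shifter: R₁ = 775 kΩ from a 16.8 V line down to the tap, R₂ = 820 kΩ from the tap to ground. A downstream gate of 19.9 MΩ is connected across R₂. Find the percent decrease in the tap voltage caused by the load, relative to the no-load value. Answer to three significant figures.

The divider's output (Thévenin) resistance is R₁‖R₂ = 398.4 kΩ.
Fractional drop under load = R_th/(R_th + R_L) = 398.4 / (398.4 + 19900) = 0.01963.
So the output falls by 1.96 %.

1.96 %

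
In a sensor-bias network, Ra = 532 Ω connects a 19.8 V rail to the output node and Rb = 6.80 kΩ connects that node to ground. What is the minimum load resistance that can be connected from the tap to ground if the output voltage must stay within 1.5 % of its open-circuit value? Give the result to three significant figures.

Output resistance R_th = Ra‖Rb = (532 × 6800)/7332 = 493.4 Ω.
The fractional drop is R_th/(R_th + R_L); requiring this ≤ 0.0150 gives R_L ≥ R_th(1/0.0150 − 1) = 493.4 × 65.67 = 32.4 kΩ.

R_L(min) ≈ 32.4 kΩ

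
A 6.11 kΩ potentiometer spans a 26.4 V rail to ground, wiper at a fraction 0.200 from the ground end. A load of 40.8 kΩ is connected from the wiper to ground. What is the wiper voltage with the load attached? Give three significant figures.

V ≈ 5.16 V

The wiper splits the pot into (1−α)R = 4.888 kΩ above and αR = 1.222 kΩ below.
Lower section ‖ load = 1.186 kΩ.
V_wiper = 26.4 × 1.186/(4.888 + 1.186) = 5.16 V.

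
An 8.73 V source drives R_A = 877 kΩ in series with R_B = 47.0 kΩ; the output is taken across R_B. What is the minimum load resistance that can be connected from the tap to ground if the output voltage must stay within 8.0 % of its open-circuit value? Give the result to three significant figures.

Output resistance R_th = R_A‖R_B = (877 × 47.0)/924.0 = 44.61 kΩ.
The fractional drop is R_th/(R_th + R_L); requiring this ≤ 0.0800 gives R_L ≥ R_th(1/0.0800 − 1) = 44.61 × 11.50 = 513 kΩ.

R_L(min) ≈ 513 kΩ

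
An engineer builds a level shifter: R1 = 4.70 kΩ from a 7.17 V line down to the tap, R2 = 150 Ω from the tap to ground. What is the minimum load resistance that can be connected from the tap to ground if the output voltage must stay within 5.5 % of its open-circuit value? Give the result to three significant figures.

R_L(min) ≈ 2.50 kΩ

Output resistance R_th = R1‖R2 = (4700 × 150)/4850 = 145.4 Ω.
The fractional drop is R_th/(R_th + R_L); requiring this ≤ 0.0550 gives R_L ≥ R_th(1/0.0550 − 1) = 145.4 × 17.18 = 2.50 kΩ.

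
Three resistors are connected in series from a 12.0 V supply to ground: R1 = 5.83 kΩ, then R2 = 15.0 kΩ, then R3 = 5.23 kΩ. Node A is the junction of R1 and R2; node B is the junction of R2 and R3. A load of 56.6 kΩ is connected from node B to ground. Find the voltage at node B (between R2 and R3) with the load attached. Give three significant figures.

At node B, R3 is in parallel with the load: R3‖R_L = 4.788 kΩ.
Below node A the resistance is R2 + (R3‖R_L) = 19.79 kΩ, so V_A = 12.0 × 19.79/25.62 = 9.269 V.
Then V_B = V_A × (R3‖R_L)/(R2 + R3‖R_L) = 9.269 × 4.788/19.79 = 2.24 V.

V ≈ 2.24 V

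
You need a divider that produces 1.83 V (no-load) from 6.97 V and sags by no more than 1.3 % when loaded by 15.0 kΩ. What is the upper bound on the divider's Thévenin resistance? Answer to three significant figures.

Loading drop = R_th/(R_th + R_L) ≤ 0.0130, so R_th ≤ R_L · ε/(1−ε) = 15.0 kΩ × 0.0130/0.9870 = 198 Ω.
(Any R1, R2 with R2/(R1+R2) = 0.263 and R1‖R2 ≤ 198 Ω will meet the spec.)

R_th ≤ 198 Ω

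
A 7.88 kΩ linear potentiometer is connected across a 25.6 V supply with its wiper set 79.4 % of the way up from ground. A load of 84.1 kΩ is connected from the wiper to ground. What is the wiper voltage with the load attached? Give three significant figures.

The wiper splits the pot into (1−α)R = 1.623 kΩ above and αR = 6.257 kΩ below.
Lower section ‖ load = 5.823 kΩ.
V_wiper = 25.6 × 5.823/(1.623 + 5.823) = 20.0 V.

V ≈ 20.0 V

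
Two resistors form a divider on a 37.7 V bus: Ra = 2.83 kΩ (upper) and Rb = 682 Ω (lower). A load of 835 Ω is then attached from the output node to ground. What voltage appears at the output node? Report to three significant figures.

V_out ≈ 4.42 V

The load sits in parallel with Rb: Rb‖R_L = (682 × 835) / (682 + 835) = 375.4 Ω.
V_out = 37.7 × 375.4 / (2830 + 375.4) = 37.7 × 375.4/3205 = 4.42 V.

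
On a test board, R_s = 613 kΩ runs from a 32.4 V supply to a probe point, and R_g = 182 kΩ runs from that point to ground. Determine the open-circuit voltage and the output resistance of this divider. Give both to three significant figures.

V_th is the open-circuit tap voltage: 32.4 × 182/(613 + 182) = 7.42 V.
With the supply zeroed, R_s and R_g appear in parallel from the tap: R_th = R_s‖R_g = (613 × 182)/795.0 = 140 kΩ.

V_th = 7.42 V, R_th = 140 kΩ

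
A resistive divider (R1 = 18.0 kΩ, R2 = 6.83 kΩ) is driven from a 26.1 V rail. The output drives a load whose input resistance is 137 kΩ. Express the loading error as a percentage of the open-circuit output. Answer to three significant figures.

3.49 %

The divider's output (Thévenin) resistance is R1‖R2 = 4.951 kΩ.
Fractional drop under load = R_th/(R_th + R_L) = 4.951 / (4.951 + 137) = 0.03488.
So the output falls by 3.49 %.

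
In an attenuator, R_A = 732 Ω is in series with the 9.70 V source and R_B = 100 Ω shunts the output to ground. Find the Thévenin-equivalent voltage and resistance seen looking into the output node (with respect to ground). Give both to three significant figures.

V_th = 1.17 V, R_th = 88.0 Ω

V_th is the open-circuit tap voltage: 9.70 × 100/(732 + 100) = 1.17 V.
With the supply zeroed, R_A and R_B appear in parallel from the tap: R_th = R_A‖R_B = (732 × 100)/832.0 = 88.0 Ω.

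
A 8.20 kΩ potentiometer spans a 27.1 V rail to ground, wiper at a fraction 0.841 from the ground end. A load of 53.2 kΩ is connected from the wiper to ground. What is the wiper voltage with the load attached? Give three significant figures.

V ≈ 22.3 V

The wiper splits the pot into (1−α)R = 1.304 kΩ above and αR = 6.896 kΩ below.
Lower section ‖ load = 6.105 kΩ.
V_wiper = 27.1 × 6.105/(1.304 + 6.105) = 22.3 V.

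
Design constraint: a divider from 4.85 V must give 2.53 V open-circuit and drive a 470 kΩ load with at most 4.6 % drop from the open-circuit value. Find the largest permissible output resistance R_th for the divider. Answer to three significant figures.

Loading drop = R_th/(R_th + R_L) ≤ 0.0460, so R_th ≤ R_L · ε/(1−ε) = 470 kΩ × 0.0460/0.9540 = 22.7 kΩ.
(Any R1, R2 with R2/(R1+R2) = 0.522 and R1‖R2 ≤ 22.7 kΩ will meet the spec.)

R_th ≤ 22.7 kΩ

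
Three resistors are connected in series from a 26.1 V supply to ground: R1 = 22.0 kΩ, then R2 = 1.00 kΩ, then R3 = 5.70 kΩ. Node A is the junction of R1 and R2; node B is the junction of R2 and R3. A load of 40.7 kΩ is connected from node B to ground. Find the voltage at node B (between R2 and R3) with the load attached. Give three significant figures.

V ≈ 4.66 V

At node B, R3 is in parallel with the load: R3‖R_L = 5.000 kΩ.
Below node A the resistance is R2 + (R3‖R_L) = 6.000 kΩ, so V_A = 26.1 × 6.000/28.00 = 5.593 V.
Then V_B = V_A × (R3‖R_L)/(R2 + R3‖R_L) = 5.593 × 5.000/6.000 = 4.66 V.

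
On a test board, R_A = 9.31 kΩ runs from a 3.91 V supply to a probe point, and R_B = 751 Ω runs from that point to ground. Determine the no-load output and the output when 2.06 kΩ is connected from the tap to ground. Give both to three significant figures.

Open-circuit: V = 3.91 × 751/(9310 + 751) = 0.292 V.
With the load, R_B becomes R_B‖R_L = 550.4 Ω, so V = 3.91 × 550.4/9860 = 0.218 V.

Unloaded: 0.292 V; loaded: 0.218 V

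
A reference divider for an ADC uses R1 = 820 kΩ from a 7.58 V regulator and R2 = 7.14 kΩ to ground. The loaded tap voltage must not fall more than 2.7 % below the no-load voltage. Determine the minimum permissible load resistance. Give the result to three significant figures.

R_L(min) ≈ 255 kΩ

Output resistance R_th = R1‖R2 = (820 × 7.14)/827.1 = 7.078 kΩ.
The fractional drop is R_th/(R_th + R_L); requiring this ≤ 0.0270 gives R_L ≥ R_th(1/0.0270 − 1) = 7.078 × 36.04 = 255 kΩ.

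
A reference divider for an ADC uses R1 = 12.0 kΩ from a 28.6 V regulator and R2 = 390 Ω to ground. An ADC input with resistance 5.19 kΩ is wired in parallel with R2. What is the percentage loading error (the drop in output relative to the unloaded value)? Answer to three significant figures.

6.78 %

The divider's output (Thévenin) resistance is R1‖R2 = 377.7 Ω.
Fractional drop under load = R_th/(R_th + R_L) = 377.7 / (377.7 + 5190) = 0.06784.
So the output falls by 6.78 %.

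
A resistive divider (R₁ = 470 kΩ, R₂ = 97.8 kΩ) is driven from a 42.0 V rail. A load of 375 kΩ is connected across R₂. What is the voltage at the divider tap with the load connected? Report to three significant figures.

The load sits in parallel with R₂: R₂‖R_L = (97.8 × 375) / (97.8 + 375) = 77.57 kΩ.
V_out = 42.0 × 77.57 / (470 + 77.57) = 42.0 × 77.57/547.6 = 5.95 V.
(Unloaded it would have been 7.23 V.)

V_out ≈ 5.95 V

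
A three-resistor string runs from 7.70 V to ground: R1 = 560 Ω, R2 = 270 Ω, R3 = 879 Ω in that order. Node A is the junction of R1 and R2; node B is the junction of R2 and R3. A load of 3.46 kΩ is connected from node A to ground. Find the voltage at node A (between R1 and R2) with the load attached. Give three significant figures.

V ≈ 4.67 V

Below node A the series string R2+R3 = 1149 Ω sits in parallel with the 3460 Ω load: 862.6 Ω.
V_A = 7.70 × 862.6/(560 + 862.6) = 4.67 V.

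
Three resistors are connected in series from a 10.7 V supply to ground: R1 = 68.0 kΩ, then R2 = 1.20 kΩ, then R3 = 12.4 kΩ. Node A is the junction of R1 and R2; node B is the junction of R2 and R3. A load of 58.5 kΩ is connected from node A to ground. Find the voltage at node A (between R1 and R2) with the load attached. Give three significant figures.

V ≈ 1.49 V

Below node A the series string R2+R3 = 13.60 kΩ sits in parallel with the 58.5 kΩ load: 11.03 kΩ.
V_A = 10.7 × 11.03/(68.0 + 11.03) = 1.49 V.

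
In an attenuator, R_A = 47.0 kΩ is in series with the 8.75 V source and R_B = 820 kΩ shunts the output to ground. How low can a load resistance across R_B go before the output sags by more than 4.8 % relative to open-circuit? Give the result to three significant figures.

R_L(min) ≈ 882 kΩ

Output resistance R_th = R_A‖R_B = (47.0 × 820)/867.0 = 44.45 kΩ.
The fractional drop is R_th/(R_th + R_L); requiring this ≤ 0.0480 gives R_L ≥ R_th(1/0.0480 − 1) = 44.45 × 19.83 = 882 kΩ.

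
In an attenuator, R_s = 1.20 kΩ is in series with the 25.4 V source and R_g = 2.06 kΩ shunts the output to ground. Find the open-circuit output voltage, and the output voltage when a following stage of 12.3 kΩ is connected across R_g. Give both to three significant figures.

Unloaded: 16.1 V; loaded: 15.1 V

Open-circuit: V = 25.4 × 2.06/(1.20 + 2.06) = 16.1 V.
With the load, R_g becomes R_g‖R_L = 1.764 kΩ, so V = 25.4 × 1.764/2.964 = 15.1 V.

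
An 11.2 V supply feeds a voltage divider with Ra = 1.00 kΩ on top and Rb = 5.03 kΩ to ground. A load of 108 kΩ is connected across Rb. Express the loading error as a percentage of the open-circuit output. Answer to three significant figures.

0.766 %

The divider's output (Thévenin) resistance is Ra‖Rb = 0.8342 kΩ.
Fractional drop under load = R_th/(R_th + R_L) = 0.8342 / (0.8342 + 108) = 0.007665.
So the output falls by 0.766 %.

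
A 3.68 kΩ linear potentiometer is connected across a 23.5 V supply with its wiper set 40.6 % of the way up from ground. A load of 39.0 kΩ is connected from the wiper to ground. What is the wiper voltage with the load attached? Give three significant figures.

The wiper splits the pot into (1−α)R = 2.186 kΩ above and αR = 1.494 kΩ below.
Lower section ‖ load = 1.439 kΩ.
V_wiper = 23.5 × 1.439/(2.186 + 1.439) = 9.33 V.

V ≈ 9.33 V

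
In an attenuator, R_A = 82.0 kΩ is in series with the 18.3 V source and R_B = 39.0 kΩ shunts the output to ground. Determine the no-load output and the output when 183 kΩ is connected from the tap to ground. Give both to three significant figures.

Unloaded: 5.90 V; loaded: 5.15 V

Open-circuit: V = 18.3 × 39.0/(82.0 + 39.0) = 5.90 V.
With the load, R_B becomes R_B‖R_L = 32.15 kΩ, so V = 18.3 × 32.15/114.1 = 5.15 V.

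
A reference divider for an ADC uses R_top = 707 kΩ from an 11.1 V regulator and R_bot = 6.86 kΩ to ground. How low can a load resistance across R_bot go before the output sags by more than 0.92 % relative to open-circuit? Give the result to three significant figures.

R_L(min) ≈ 732 kΩ

Output resistance R_th = R_top‖R_bot = (707 × 6.86)/713.9 = 6.794 kΩ.
The fractional drop is R_th/(R_th + R_L); requiring this ≤ 0.00920 gives R_L ≥ R_th(1/0.00920 − 1) = 6.794 × 107.7 = 732 kΩ.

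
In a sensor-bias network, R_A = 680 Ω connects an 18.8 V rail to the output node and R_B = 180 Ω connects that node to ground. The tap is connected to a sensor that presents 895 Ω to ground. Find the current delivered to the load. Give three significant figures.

I_L ≈ 3.79 mA

R_B‖R_L = 149.9 Ω; V_out = 18.8 × 149.9/829.9 = 3.395 V.
I_L = V_out / R_L = 3.395 / 895 Ω = 3.79 mA.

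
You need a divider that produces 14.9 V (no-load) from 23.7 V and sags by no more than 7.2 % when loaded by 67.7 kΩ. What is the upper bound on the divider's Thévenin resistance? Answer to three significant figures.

R_th ≤ 5.25 kΩ

Loading drop = R_th/(R_th + R_L) ≤ 0.0720, so R_th ≤ R_L · ε/(1−ε) = 67.7 kΩ × 0.0720/0.9280 = 5.25 kΩ.
(Any R1, R2 with R2/(R1+R2) = 0.629 and R1‖R2 ≤ 5.25 kΩ will meet the spec.)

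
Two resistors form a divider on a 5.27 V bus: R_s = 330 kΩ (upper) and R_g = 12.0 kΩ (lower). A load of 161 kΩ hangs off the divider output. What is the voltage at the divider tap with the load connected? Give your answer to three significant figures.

V_out ≈ 0.173 V

The load sits in parallel with R_g: R_g‖R_L = (12.0 × 161) / (12.0 + 161) = 11.17 kΩ.
V_out = 5.27 × 11.17 / (330 + 11.17) = 5.27 × 11.17/341.2 = 0.173 V.
(Unloaded it would have been 0.185 V.)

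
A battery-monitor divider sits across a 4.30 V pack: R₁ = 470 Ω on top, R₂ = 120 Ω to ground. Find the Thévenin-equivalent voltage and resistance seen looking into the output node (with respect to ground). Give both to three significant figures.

V_th = 0.875 V, R_th = 95.6 Ω

V_th is the open-circuit tap voltage: 4.30 × 120/(470 + 120) = 0.875 V.
With the supply zeroed, R₁ and R₂ appear in parallel from the tap: R_th = R₁‖R₂ = (470 × 120)/590.0 = 95.6 Ω.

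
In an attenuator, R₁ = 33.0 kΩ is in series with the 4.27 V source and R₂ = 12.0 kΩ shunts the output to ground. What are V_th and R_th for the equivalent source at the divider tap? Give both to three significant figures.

V_th = 1.14 V, R_th = 8.80 kΩ

V_th is the open-circuit tap voltage: 4.27 × 12.0/(33.0 + 12.0) = 1.14 V.
With the supply zeroed, R₁ and R₂ appear in parallel from the tap: R_th = R₁‖R₂ = (33.0 × 12.0)/45.00 = 8.80 kΩ.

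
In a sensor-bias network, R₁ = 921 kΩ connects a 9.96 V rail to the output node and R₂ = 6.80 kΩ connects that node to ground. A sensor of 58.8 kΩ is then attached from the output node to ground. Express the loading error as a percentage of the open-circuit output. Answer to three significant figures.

The divider's output (Thévenin) resistance is R₁‖R₂ = 6.750 kΩ.
Fractional drop under load = R_th/(R_th + R_L) = 6.750 / (6.750 + 58.8) = 0.1030.
So the output falls by 10.3 %.

10.3 %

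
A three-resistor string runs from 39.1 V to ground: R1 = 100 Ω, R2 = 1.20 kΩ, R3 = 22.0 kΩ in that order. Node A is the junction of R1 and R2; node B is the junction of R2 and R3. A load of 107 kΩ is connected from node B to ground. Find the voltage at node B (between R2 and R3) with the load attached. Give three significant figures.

At node B, R3 is in parallel with the load: R3‖R_L = 18250 Ω.
Below node A the resistance is R2 + (R3‖R_L) = 19450 Ω, so V_A = 39.1 × 19450/19550 = 38.90 V.
Then V_B = V_A × (R3‖R_L)/(R2 + R3‖R_L) = 38.90 × 18250/19450 = 36.5 V.

V ≈ 36.5 V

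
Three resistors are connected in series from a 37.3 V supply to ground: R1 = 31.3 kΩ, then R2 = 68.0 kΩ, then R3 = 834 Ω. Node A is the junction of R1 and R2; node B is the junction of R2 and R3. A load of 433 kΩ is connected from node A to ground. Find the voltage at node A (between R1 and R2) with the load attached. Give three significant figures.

V ≈ 24.4 V

Below node A the series string R2+R3 = 68830 Ω sits in parallel with the 433000 Ω load: 59390 Ω.
V_A = 37.3 × 59390/(31300 + 59390) = 24.4 V.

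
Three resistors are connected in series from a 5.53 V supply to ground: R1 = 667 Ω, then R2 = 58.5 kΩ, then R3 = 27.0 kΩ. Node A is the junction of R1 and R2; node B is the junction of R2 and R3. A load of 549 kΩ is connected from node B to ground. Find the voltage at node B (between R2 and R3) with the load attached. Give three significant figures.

V ≈ 1.68 V

At node B, R3 is in parallel with the load: R3‖R_L = 25730 Ω.
Below node A the resistance is R2 + (R3‖R_L) = 84230 Ω, so V_A = 5.53 × 84230/84900 = 5.487 V.
Then V_B = V_A × (R3‖R_L)/(R2 + R3‖R_L) = 5.487 × 25730/84230 = 1.68 V.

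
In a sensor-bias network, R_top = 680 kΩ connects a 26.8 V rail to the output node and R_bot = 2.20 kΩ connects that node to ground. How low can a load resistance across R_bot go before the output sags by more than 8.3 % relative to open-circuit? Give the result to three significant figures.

Output resistance R_th = R_top‖R_bot = (680 × 2.20)/682.2 = 2.193 kΩ.
The fractional drop is R_th/(R_th + R_L); requiring this ≤ 0.0830 gives R_L ≥ R_th(1/0.0830 − 1) = 2.193 × 11.05 = 24.2 kΩ.

R_L(min) ≈ 24.2 kΩ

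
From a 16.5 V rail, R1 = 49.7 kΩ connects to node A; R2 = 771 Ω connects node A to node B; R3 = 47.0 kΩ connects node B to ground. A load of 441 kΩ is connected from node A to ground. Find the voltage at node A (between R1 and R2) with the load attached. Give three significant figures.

Below node A the series string R2+R3 = 47770 Ω sits in parallel with the 441000 Ω load: 43100 Ω.
V_A = 16.5 × 43100/(49700 + 43100) = 7.66 V.

V ≈ 7.66 V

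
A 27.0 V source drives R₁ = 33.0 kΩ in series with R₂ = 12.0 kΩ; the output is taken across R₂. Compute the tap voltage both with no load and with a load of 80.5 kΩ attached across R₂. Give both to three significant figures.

Unloaded: 7.20 V; loaded: 6.49 V

Open-circuit: V = 27.0 × 12.0/(33.0 + 12.0) = 7.20 V.
With the load, R₂ becomes R₂‖R_L = 10.44 kΩ, so V = 27.0 × 10.44/43.44 = 6.49 V.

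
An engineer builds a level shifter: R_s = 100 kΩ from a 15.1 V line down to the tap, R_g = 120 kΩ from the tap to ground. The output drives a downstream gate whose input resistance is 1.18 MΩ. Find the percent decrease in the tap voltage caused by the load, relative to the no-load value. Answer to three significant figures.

4.42 %

The divider's output (Thévenin) resistance is R_s‖R_g = 54.55 kΩ.
Fractional drop under load = R_th/(R_th + R_L) = 54.55 / (54.55 + 1180) = 0.04418.
So the output falls by 4.42 %.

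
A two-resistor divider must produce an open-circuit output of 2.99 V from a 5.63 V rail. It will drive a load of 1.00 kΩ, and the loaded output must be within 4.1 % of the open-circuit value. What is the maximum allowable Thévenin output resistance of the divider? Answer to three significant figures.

R_th ≤ 42.8 Ω

Loading drop = R_th/(R_th + R_L) ≤ 0.0410, so R_th ≤ R_L · ε/(1−ε) = 1.00 kΩ × 0.0410/0.9590 = 42.8 Ω.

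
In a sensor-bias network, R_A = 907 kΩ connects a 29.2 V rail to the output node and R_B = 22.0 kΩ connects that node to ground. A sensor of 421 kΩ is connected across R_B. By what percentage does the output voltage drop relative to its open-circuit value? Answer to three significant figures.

4.85 %

The divider's output (Thévenin) resistance is R_A‖R_B = 21.48 kΩ.
Fractional drop under load = R_th/(R_th + R_L) = 21.48 / (21.48 + 421) = 0.04854.
So the output falls by 4.85 %.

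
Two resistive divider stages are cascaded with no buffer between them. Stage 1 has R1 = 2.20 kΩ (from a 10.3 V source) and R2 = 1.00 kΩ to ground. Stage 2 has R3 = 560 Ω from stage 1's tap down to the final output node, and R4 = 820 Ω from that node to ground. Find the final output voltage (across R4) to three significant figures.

V_out ≈ 1.28 V

Stage 2 presents R3+R4 = 1380 Ω as a load on stage 1's tap.
Stage 1's lower leg becomes R2‖(R3+R4) = 579.8 Ω, so V_mid = 10.3 × 579.8/2780 = 2.148 V.
Stage 2 is itself unloaded: V_out = V_mid × R4/(R3+R4) = 2.148 × 820/1380 = 1.28 V.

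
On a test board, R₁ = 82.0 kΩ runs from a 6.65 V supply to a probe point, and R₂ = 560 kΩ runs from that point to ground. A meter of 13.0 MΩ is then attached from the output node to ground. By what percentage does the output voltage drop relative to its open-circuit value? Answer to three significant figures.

0.547 %

The divider's output (Thévenin) resistance is R₁‖R₂ = 71.53 kΩ.
Fractional drop under load = R_th/(R_th + R_L) = 71.53 / (71.53 + 13000) = 0.005472.
So the output falls by 0.547 %.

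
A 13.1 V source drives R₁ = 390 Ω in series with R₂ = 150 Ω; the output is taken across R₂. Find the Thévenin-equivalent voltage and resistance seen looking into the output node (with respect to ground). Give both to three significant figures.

V_th is the open-circuit tap voltage: 13.1 × 150/(390 + 150) = 3.64 V.
With the supply zeroed, R₁ and R₂ appear in parallel from the tap: R_th = R₁‖R₂ = (390 × 150)/540.0 = 108 Ω.

V_th = 3.64 V, R_th = 108 Ω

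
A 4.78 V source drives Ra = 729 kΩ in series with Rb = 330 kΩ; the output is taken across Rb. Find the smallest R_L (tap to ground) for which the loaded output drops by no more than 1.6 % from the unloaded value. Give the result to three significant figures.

R_L(min) ≈ 14.0 MΩ

Output resistance R_th = Ra‖Rb = (729 × 330)/1059 = 227.2 kΩ.
The fractional drop is R_th/(R_th + R_L); requiring this ≤ 0.0160 gives R_L ≥ R_th(1/0.0160 − 1) = 227.2 × 61.50 = 14.0 MΩ.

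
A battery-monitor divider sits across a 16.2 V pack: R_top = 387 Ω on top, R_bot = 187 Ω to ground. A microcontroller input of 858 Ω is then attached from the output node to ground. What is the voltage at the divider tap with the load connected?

V_out ≈ 4.60 V

The load sits in parallel with R_bot: R_bot‖R_L = (187 × 858) / (187 + 858) = 153.5 Ω.
V_out = 16.2 × 153.5 / (387 + 153.5) = 16.2 × 153.5/540.5 = 4.60 V.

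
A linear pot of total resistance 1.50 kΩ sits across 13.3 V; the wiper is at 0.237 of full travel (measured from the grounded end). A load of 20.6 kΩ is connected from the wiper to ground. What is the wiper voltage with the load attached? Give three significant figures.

The wiper splits the pot into (1−α)R = 1144 Ω above and αR = 355.5 Ω below.
Lower section ‖ load = 349.5 Ω.
V_wiper = 13.3 × 349.5/(1144 + 349.5) = 3.11 V.

V ≈ 3.11 V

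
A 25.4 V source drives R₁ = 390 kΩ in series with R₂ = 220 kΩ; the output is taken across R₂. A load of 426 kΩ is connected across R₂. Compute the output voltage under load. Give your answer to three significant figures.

The load sits in parallel with R₂: R₂‖R_L = (220 × 426) / (220 + 426) = 145.1 kΩ.
V_out = 25.4 × 145.1 / (390 + 145.1) = 25.4 × 145.1/535.1 = 6.89 V.
(Unloaded it would have been 9.16 V.)

V_out ≈ 6.89 V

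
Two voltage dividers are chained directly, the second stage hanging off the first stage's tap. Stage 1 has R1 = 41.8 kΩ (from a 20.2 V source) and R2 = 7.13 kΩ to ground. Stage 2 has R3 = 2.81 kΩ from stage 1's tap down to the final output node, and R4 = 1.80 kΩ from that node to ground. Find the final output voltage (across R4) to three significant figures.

Stage 2 presents R3+R4 = 4.610 kΩ as a load on stage 1's tap.
Stage 1's lower leg becomes R2‖(R3+R4) = 2.800 kΩ, so V_mid = 20.2 × 2.800/44.60 = 1.268 V.
Stage 2 is itself unloaded: V_out = V_mid × R4/(R3+R4) = 1.268 × 1.80/4.610 = 0.495 V.

V_out ≈ 0.495 V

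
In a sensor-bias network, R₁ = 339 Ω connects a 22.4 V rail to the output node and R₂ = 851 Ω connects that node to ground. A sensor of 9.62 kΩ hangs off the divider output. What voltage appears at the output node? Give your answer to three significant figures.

The load sits in parallel with R₂: R₂‖R_L = (851 × 9620) / (851 + 9620) = 781.8 Ω.
V_out = 22.4 × 781.8 / (339 + 781.8) = 22.4 × 781.8/1121 = 15.6 V.
(Unloaded it would have been 16.0 V.)

V_out ≈ 15.6 V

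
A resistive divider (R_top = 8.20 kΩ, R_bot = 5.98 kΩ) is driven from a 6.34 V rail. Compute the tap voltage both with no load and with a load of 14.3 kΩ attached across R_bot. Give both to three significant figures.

Open-circuit: V = 6.34 × 5.98/(8.20 + 5.98) = 2.67 V.
With the load, R_bot becomes R_bot‖R_L = 4.217 kΩ, so V = 6.34 × 4.217/12.42 = 2.15 V.

Unloaded: 2.67 V; loaded: 2.15 V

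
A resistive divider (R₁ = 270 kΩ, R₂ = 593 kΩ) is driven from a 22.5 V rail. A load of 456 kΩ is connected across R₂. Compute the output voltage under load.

The load sits in parallel with R₂: R₂‖R_L = (593 × 456) / (593 + 456) = 257.8 kΩ.
V_out = 22.5 × 257.8 / (270 + 257.8) = 22.5 × 257.8/527.8 = 11.0 V.

V_out ≈ 11.0 V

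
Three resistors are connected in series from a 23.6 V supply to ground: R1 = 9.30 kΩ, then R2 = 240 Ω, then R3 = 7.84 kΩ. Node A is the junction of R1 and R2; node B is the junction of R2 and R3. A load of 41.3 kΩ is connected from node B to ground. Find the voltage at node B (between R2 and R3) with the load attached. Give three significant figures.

V ≈ 9.64 V

At node B, R3 is in parallel with the load: R3‖R_L = 6589 Ω.
Below node A the resistance is R2 + (R3‖R_L) = 6829 Ω, so V_A = 23.6 × 6829/16130 = 9.992 V.
Then V_B = V_A × (R3‖R_L)/(R2 + R3‖R_L) = 9.992 × 6589/6829 = 9.64 V.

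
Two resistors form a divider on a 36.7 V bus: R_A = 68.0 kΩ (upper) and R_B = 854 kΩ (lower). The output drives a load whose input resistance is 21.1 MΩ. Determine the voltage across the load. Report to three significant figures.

V_out ≈ 33.9 V

The load sits in parallel with R_B: R_B‖R_L = (854 × 21100) / (854 + 21100) = 820.8 kΩ.
V_out = 36.7 × 820.8 / (68.0 + 820.8) = 36.7 × 820.8/888.8 = 33.9 V.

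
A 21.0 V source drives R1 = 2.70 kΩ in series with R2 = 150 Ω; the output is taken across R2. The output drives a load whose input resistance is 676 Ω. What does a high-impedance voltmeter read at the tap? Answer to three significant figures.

V_out ≈ 0.913 V

The load sits in parallel with R2: R2‖R_L = (150 × 676) / (150 + 676) = 122.8 Ω.
V_out = 21.0 × 122.8 / (2700 + 122.8) = 21.0 × 122.8/2823 = 0.913 V.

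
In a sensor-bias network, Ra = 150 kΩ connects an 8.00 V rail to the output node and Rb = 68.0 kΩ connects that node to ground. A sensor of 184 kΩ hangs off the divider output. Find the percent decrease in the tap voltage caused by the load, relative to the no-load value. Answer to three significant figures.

The divider's output (Thévenin) resistance is Ra‖Rb = 46.79 kΩ.
Fractional drop under load = R_th/(R_th + R_L) = 46.79 / (46.79 + 184) = 0.2027.
So the output falls by 20.3 %.

20.3 %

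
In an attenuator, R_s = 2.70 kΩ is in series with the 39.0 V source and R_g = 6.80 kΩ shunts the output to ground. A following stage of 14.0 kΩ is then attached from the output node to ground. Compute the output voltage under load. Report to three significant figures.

V_out ≈ 24.5 V

The load sits in parallel with R_g: R_g‖R_L = (6.80 × 14.0) / (6.80 + 14.0) = 4.577 kΩ.
V_out = 39.0 × 4.577 / (2.70 + 4.577) = 39.0 × 4.577/7.277 = 24.5 V.
(Unloaded it would have been 27.9 V.)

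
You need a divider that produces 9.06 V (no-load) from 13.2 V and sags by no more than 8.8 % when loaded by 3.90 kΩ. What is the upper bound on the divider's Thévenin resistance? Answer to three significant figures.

Loading drop = R_th/(R_th + R_L) ≤ 0.0880, so R_th ≤ R_L · ε/(1−ε) = 3.90 kΩ × 0.0880/0.9120 = 376 Ω.
(Any R1, R2 with R2/(R1+R2) = 0.686 and R1‖R2 ≤ 376 Ω will meet the spec.)

R_th ≤ 376 Ω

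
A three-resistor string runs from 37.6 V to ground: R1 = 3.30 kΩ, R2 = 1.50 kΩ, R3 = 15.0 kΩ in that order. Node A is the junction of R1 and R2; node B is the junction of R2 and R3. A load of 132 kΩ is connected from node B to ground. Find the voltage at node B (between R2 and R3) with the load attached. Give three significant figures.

V ≈ 27.7 V

At node B, R3 is in parallel with the load: R3‖R_L = 13.47 kΩ.
Below node A the resistance is R2 + (R3‖R_L) = 14.97 kΩ, so V_A = 37.6 × 14.97/18.27 = 30.81 V.
Then V_B = V_A × (R3‖R_L)/(R2 + R3‖R_L) = 30.81 × 13.47/14.97 = 27.7 V.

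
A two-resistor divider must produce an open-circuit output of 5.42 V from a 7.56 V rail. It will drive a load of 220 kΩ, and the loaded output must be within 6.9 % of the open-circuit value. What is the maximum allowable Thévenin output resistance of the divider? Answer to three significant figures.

Loading drop = R_th/(R_th + R_L) ≤ 0.0690, so R_th ≤ R_L · ε/(1−ε) = 220 kΩ × 0.0690/0.9310 = 16.3 kΩ.

R_th ≤ 16.3 kΩ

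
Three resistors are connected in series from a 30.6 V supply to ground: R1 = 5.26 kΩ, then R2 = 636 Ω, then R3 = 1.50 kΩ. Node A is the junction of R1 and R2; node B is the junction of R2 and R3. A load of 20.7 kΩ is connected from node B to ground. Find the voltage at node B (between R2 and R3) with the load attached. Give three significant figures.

At node B, R3 is in parallel with the load: R3‖R_L = 1399 Ω.
Below node A the resistance is R2 + (R3‖R_L) = 2035 Ω, so V_A = 30.6 × 2035/7295 = 8.535 V.
Then V_B = V_A × (R3‖R_L)/(R2 + R3‖R_L) = 8.535 × 1399/2035 = 5.87 V.

V ≈ 5.87 V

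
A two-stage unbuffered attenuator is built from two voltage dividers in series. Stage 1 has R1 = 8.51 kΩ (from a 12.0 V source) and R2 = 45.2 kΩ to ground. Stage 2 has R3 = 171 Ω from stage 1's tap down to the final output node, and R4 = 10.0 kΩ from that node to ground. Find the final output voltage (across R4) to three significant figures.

Stage 2 presents R3+R4 = 10170 Ω as a load on stage 1's tap.
Stage 1's lower leg becomes R2‖(R3+R4) = 8303 Ω, so V_mid = 12.0 × 8303/16810 = 5.926 V.
Stage 2 is itself unloaded: V_out = V_mid × R4/(R3+R4) = 5.926 × 10000/10170 = 5.83 V.

V_out ≈ 5.83 V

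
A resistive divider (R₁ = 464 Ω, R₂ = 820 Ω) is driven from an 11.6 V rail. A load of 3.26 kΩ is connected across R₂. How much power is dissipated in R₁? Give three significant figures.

Total resistance from the source is R₁ + (R₂‖R_L) = 1119 Ω, so I = 11.6/1119 Ω = 10.36 mA.
P = I²·R₁ = (10.36 mA)² × 464 Ω = 49.8 mW.

P ≈ 49.8 mW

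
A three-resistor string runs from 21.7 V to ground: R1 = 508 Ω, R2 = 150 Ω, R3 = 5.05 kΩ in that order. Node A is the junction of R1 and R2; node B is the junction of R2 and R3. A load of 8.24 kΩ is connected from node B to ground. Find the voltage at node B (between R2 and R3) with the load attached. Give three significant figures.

At node B, R3 is in parallel with the load: R3‖R_L = 3131 Ω.
Below node A the resistance is R2 + (R3‖R_L) = 3281 Ω, so V_A = 21.7 × 3281/3789 = 18.79 V.
Then V_B = V_A × (R3‖R_L)/(R2 + R3‖R_L) = 18.79 × 3131/3281 = 17.9 V.

V ≈ 17.9 V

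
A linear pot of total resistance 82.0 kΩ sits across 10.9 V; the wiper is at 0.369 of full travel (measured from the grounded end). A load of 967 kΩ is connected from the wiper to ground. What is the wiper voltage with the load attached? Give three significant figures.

The wiper splits the pot into (1−α)R = 51.74 kΩ above and αR = 30.26 kΩ below.
Lower section ‖ load = 29.34 kΩ.
V_wiper = 10.9 × 29.34/(51.74 + 29.34) = 3.94 V.

V ≈ 3.94 V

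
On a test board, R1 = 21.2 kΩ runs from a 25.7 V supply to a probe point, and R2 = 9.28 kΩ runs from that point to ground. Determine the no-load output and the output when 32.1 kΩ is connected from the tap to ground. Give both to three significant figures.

Unloaded: 7.82 V; loaded: 6.51 V

Open-circuit: V = 25.7 × 9.28/(21.2 + 9.28) = 7.82 V.
With the load, R2 becomes R2‖R_L = 7.199 kΩ, so V = 25.7 × 7.199/28.40 = 6.51 V.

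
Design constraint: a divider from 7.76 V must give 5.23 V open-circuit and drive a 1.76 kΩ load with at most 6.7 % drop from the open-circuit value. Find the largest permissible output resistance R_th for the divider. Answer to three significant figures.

R_th ≤ 126 Ω

Loading drop = R_th/(R_th + R_L) ≤ 0.0670, so R_th ≤ R_L · ε/(1−ε) = 1.76 kΩ × 0.0670/0.9330 = 126 Ω.
(Any R1, R2 with R2/(R1+R2) = 0.674 and R1‖R2 ≤ 126 Ω will meet the spec.)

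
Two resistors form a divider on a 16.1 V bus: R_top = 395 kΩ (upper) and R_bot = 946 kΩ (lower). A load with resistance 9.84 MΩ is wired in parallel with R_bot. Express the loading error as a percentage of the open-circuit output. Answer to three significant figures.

2.75 %

The divider's output (Thévenin) resistance is R_top‖R_bot = 278.7 kΩ.
Fractional drop under load = R_th/(R_th + R_L) = 278.7 / (278.7 + 9840) = 0.02754.
So the output falls by 2.75 %.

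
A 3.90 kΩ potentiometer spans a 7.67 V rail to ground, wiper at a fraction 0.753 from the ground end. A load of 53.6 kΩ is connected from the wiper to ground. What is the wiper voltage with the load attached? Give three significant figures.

V ≈ 5.70 V

The wiper splits the pot into (1−α)R = 963.3 Ω above and αR = 2937 Ω below.
Lower section ‖ load = 2784 Ω.
V_wiper = 7.67 × 2784/(963.3 + 2784) = 5.70 V.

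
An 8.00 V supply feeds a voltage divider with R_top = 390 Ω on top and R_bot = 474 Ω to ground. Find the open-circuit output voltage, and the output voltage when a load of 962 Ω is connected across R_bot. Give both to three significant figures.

Unloaded: 4.39 V; loaded: 3.59 V

Open-circuit: V = 8.00 × 474/(390 + 474) = 4.39 V.
With the load, R_bot becomes R_bot‖R_L = 317.5 Ω, so V = 8.00 × 317.5/707.5 = 3.59 V.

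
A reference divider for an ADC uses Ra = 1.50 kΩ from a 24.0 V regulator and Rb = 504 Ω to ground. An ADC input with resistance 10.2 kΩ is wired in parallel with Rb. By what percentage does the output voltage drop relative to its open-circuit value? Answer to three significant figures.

3.57 %

The divider's output (Thévenin) resistance is Ra‖Rb = 377.2 Ω.
Fractional drop under load = R_th/(R_th + R_L) = 377.2 / (377.2 + 10200) = 0.03567.
So the output falls by 3.57 %.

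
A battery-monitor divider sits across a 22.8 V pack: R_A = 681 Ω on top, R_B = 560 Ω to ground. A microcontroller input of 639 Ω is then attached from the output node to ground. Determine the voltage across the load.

V_out ≈ 6.95 V

The load sits in parallel with R_B: R_B‖R_L = (560 × 639) / (560 + 639) = 298.4 Ω.
V_out = 22.8 × 298.4 / (681 + 298.4) = 22.8 × 298.4/979.4 = 6.95 V.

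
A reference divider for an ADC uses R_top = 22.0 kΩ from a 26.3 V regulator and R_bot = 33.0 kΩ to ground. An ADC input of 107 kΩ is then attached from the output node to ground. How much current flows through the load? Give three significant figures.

I_L ≈ 0.131 mA

R_bot‖R_L = 25.22 kΩ; V_out = 26.3 × 25.22/47.22 = 14.05 V.
I_L = V_out / R_L = 14.05 / 107 kΩ = 0.131 mA.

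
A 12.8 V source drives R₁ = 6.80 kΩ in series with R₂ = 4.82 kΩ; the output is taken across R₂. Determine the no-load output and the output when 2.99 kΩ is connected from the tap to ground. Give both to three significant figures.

Open-circuit: V = 12.8 × 4.82/(6.80 + 4.82) = 5.31 V.
With the load, R₂ becomes R₂‖R_L = 1.845 kΩ, so V = 12.8 × 1.845/8.645 = 2.73 V.

Unloaded: 5.31 V; loaded: 2.73 V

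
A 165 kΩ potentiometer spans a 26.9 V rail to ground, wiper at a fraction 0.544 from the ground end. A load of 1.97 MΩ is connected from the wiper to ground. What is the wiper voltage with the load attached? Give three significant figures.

The wiper splits the pot into (1−α)R = 75.24 kΩ above and αR = 89.76 kΩ below.
Lower section ‖ load = 85.85 kΩ.
V_wiper = 26.9 × 85.85/(75.24 + 85.85) = 14.3 V.

V ≈ 14.3 V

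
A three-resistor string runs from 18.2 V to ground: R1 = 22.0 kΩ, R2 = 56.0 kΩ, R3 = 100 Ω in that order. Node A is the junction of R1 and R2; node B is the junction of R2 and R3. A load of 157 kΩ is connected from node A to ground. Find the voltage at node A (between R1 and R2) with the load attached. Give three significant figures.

V ≈ 11.9 V

Below node A the series string R2+R3 = 56100 Ω sits in parallel with the 157000 Ω load: 41330 Ω.
V_A = 18.2 × 41330/(22000 + 41330) = 11.9 V.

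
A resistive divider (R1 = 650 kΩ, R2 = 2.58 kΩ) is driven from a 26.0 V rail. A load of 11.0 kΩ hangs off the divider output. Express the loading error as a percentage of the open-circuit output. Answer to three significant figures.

Unloaded V = 26.0 × 2.58/652.6 = 0.1028 V.
Loaded: R2‖R_L = 2.090 kΩ, giving V = 26.0 × 2.090/652.1 = 0.08333 V.
Drop = (0.1028 − 0.08333) / 0.1028 = 18.9 %.

18.9 %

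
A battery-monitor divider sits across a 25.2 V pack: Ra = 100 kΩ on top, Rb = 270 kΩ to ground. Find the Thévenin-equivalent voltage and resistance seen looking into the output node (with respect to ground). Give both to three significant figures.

V_th = 18.4 V, R_th = 73.0 kΩ

V_th is the open-circuit tap voltage: 25.2 × 270/(100 + 270) = 18.4 V.
With the supply zeroed, Ra and Rb appear in parallel from the tap: R_th = Ra‖Rb = (100 × 270)/370.0 = 73.0 kΩ.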